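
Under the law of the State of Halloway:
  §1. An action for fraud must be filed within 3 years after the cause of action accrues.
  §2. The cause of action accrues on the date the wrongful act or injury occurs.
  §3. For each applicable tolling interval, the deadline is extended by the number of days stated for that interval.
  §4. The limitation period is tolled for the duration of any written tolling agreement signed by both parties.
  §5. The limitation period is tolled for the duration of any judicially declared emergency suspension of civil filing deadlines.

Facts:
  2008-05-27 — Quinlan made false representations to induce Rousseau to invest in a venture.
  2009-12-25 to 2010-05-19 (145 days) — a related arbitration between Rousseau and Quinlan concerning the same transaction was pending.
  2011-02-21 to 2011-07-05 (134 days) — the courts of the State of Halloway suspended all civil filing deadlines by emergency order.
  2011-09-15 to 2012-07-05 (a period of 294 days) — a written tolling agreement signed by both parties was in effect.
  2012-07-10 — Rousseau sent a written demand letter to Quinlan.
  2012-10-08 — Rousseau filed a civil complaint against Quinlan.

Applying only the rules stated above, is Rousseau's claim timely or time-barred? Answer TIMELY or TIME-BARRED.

TIME-BARRED

The claim accrued on 2008-05-27, when the wrongful act occurred.
3 years from 2008-05-27 is 2011-05-27.
The emergency suspension of filing deadlines from 2011-02-21 to 2011-07-05 tolled the period for 134 days, extending the deadline to 2011-10-08.
The written tolling agreement from 2011-09-15 to 2012-07-05 tolled the period for 294 days, extending the deadline to 2012-07-28.
The pending related arbitration from 2009-12-25 to 2010-05-19 does not toll the period, because no stated rule makes a pending arbitration a tolling event.
Nothing else in the chronology tolls or restarts the period.
Rousseau filed on 2012-10-08, after the 2012-07-28 deadline, so the action is time-barred.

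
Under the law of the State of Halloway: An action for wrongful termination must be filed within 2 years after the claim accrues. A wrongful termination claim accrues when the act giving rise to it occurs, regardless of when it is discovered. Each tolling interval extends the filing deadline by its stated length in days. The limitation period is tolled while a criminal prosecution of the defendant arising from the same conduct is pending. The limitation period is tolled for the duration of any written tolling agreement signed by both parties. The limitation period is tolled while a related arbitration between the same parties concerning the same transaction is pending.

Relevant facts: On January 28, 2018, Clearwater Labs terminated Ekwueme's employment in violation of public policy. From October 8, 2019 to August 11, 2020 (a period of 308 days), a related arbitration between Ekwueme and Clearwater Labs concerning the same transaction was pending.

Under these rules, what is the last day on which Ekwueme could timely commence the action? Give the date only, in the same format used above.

December 1, 2020

The claim accrued on January 28, 2018, when the wrongful act occurred.
2 years from January 28, 2018 is January 28, 2020.
Because the pending related arbitration ran from October 8, 2019 to August 11, 2020, the deadline is extended by 308 days to December 1, 2020.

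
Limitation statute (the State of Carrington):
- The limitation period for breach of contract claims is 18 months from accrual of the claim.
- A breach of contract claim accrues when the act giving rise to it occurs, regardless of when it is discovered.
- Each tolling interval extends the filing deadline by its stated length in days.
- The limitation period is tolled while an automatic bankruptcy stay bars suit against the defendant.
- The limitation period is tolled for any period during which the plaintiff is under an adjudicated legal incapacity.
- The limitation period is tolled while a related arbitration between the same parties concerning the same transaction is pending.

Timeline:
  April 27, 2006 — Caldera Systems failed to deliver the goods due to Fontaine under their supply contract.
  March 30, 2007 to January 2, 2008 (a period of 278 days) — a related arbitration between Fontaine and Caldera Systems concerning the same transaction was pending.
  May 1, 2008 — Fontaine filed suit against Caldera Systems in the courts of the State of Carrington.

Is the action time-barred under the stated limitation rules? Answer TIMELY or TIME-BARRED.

The claim accrued on April 27, 2006, when the wrongful act occurred.
18 months from April 27, 2006 is October 27, 2007.
The period was tolled for 278 days by the pending related arbitration (March 30, 2007 to January 2, 2008), pushing the deadline to July 31, 2008.
Filing on May 1, 2008 beat the July 31, 2008 deadline — the action is timely.

TIMELY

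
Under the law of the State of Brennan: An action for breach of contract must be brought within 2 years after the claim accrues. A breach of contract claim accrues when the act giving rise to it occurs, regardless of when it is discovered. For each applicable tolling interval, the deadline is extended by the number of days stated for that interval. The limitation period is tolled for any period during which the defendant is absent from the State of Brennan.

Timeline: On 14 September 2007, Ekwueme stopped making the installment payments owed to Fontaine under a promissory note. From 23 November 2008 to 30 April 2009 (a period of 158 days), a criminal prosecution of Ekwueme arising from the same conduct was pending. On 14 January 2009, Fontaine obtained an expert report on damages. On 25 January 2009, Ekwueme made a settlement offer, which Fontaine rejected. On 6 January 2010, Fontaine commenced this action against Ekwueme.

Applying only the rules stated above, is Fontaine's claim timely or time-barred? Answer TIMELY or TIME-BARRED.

The claim accrued on 14 September 2007, the date of the act.
2 years from 14 September 2007 is 14 September 2009.
No stated provision tolls the period for a criminal prosecution, so the interval from 23 November 2008 to 30 April 2009 has no effect on the deadline.
None of the other events listed affects the running of the period under the stated rules.
Filing on 6 January 2010 missed the 14 September 2009 deadline — the action is time-barred.

TIME-BARRED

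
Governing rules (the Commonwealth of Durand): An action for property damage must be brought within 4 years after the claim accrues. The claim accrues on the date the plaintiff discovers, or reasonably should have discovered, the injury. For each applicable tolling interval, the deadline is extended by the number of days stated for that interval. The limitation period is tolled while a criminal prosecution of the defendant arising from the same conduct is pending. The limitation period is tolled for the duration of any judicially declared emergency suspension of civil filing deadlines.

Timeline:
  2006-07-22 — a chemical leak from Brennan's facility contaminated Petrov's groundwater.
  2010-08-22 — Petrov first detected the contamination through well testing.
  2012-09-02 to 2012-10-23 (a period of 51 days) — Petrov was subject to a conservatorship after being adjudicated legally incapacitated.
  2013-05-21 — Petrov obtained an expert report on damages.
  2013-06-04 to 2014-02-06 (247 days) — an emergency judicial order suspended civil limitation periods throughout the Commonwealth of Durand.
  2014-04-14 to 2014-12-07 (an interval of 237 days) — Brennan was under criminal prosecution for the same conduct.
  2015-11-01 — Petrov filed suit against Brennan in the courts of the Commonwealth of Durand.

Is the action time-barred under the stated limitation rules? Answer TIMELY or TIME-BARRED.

Under the discovery rule, the claim accrued on 2010-08-22, when Petrov discovered the injury — not on the 2006-07-22 date of the underlying act.
4 years from 2010-08-22 is 2014-08-22.
Because the emergency suspension of filing deadlines ran from 2013-06-04 to 2014-02-06, the deadline is extended by 247 days to 2015-04-26.
The period was tolled for 237 days by the pending criminal prosecution (2014-04-14 to 2014-12-07), pushing the deadline to 2015-12-19.
The plaintiff's legal incapacity from 2012-09-02 to 2012-10-23 does not toll the period, because no stated rule makes the plaintiff's incapacity a tolling event.
Nothing else in the chronology tolls or restarts the period.
The 2015-11-01 filing precedes the 2015-12-19 deadline; the claim is timely.

TIMELY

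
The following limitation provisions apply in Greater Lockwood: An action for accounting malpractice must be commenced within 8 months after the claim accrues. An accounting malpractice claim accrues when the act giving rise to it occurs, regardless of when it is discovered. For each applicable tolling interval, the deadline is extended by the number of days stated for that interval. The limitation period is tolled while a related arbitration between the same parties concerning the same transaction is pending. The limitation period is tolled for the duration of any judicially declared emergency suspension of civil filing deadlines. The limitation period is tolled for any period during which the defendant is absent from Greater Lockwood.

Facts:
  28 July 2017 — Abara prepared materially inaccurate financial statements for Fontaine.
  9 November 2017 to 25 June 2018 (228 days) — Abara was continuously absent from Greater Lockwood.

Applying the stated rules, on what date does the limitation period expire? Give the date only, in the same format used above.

11 November 2018

The claim accrued on 28 July 2017, when the wrongful act occurred.
Adding the 8 months base period to 28 July 2017 gives a deadline of 28 March 2018, before any tolling.
The defendant's absence from the jurisdiction from 9 November 2017 to 25 June 2018 tolled the period for 228 days, extending the deadline to 11 November 2018.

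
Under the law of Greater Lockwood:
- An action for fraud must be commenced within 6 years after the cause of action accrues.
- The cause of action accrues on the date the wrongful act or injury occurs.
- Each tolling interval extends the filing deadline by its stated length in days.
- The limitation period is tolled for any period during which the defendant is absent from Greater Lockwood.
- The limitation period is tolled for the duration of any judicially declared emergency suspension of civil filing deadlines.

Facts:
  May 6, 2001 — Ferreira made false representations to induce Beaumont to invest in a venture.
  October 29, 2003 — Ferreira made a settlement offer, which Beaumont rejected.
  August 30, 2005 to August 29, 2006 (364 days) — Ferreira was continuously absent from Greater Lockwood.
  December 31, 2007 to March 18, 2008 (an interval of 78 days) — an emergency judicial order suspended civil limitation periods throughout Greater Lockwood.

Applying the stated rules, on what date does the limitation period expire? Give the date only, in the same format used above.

The limitation period began to run on May 6, 2001.
6 years from May 6, 2001 is May 6, 2007.
The defendant's absence from the jurisdiction from August 30, 2005 to August 29, 2006 tolled the period for 364 days, extending the deadline to May 4, 2008.
The period was tolled for 78 days by the emergency suspension of filing deadlines (December 31, 2007 to March 18, 2008), pushing the deadline to July 21, 2008.
The other events in the timeline have no effect on the limitation period under the stated rules.

July 21, 2008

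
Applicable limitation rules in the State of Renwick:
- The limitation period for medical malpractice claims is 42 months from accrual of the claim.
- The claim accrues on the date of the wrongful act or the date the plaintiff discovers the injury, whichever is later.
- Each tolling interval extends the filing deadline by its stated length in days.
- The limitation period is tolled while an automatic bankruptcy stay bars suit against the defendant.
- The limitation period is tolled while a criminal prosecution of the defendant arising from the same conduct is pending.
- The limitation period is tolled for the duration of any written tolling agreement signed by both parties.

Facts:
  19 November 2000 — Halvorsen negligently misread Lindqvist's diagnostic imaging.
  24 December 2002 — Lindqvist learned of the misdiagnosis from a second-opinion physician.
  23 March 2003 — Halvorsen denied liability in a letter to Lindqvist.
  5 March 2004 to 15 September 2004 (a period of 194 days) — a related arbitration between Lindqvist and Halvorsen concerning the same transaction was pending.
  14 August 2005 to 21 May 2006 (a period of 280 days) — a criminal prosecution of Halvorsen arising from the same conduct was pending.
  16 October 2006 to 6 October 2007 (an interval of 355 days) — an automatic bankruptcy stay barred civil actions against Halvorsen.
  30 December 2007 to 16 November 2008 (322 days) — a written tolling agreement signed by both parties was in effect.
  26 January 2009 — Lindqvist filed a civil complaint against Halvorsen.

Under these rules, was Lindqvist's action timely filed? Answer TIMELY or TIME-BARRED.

Because discovery on 24 December 2002 post-dates the 19 November 2000 act, accrual under the later-of rule falls on 24 December 2002.
42 months from 24 December 2002 is 24 June 2006.
Because the pending criminal prosecution ran from 14 August 2005 to 21 May 2006, the deadline is extended by 280 days to 31 March 2007.
Because the automatic bankruptcy stay ran from 16 October 2006 to 6 October 2007, the deadline is extended by 355 days to 20 March 2008.
Because the written tolling agreement ran from 30 December 2007 to 16 November 2008, the deadline is extended by 322 days to 5 February 2009.
The pending related arbitration from 5 March 2004 to 15 September 2004 does not toll the period, because no stated rule makes a pending arbitration a tolling event.
None of the other events listed affects the running of the period under the stated rules.
Lindqvist filed on 26 January 2009, before the 5 February 2009 deadline, so the action is timely.

TIMELY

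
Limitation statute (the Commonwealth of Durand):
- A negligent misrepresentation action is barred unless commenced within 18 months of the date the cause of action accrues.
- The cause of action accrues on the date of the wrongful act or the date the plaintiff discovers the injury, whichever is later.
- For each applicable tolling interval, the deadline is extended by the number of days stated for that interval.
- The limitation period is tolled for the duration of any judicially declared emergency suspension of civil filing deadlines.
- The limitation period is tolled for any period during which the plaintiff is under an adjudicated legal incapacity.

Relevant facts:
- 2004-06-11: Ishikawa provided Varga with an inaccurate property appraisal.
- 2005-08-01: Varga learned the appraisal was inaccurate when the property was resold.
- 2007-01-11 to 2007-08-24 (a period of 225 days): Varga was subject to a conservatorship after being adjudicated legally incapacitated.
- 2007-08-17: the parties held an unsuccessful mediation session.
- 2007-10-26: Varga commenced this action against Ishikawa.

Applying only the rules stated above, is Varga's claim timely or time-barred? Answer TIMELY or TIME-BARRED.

TIME-BARRED

Taking the later of the act (2004-06-11) and discovery (2005-08-01), the claim accrued on 2005-08-01.
18 months from 2005-08-01 is 2007-02-01.
The plaintiff's legal incapacity from 2007-01-11 to 2007-08-24 tolled the period for 225 days, extending the deadline to 2007-09-14.
None of the other events listed affects the running of the period under the stated rules.
Filing on 2007-10-26 missed the 2007-09-14 deadline — the action is time-barred.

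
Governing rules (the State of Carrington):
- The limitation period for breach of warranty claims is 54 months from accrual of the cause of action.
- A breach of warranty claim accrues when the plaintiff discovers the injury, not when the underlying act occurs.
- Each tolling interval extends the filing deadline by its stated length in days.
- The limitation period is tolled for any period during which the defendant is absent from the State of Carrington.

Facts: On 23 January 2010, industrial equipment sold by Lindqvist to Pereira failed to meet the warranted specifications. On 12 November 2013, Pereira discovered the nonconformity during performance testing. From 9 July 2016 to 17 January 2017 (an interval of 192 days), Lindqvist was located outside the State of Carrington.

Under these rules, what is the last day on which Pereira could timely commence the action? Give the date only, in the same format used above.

20 November 2018

The claim did not accrue until Pereira discovered the injury on 12 November 2013; the 23 January 2010 act date does not start the clock under the stated rule.
Adding the 54 months base period to 12 November 2013 gives a deadline of 12 May 2018, before any tolling.
The period was tolled for 192 days by the defendant's absence from the jurisdiction (9 July 2016 to 17 January 2017), pushing the deadline to 20 November 2018.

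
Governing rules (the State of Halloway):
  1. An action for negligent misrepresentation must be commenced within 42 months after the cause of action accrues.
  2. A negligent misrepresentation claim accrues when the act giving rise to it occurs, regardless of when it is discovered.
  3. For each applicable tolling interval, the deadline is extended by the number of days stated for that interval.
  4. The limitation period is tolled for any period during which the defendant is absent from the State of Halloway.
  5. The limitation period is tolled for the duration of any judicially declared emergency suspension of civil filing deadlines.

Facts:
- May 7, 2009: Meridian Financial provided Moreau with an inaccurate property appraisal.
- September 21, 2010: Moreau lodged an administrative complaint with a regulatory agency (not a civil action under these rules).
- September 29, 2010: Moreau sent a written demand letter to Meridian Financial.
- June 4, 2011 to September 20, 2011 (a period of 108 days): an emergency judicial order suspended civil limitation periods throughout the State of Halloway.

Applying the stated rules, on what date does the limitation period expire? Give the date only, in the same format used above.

The cause of action accrued on May 7, 2009, the date of the act.
42 months from May 7, 2009 is November 7, 2012.
The period was tolled for 108 days by the emergency suspension of filing deadlines (June 4, 2011 to September 20, 2011), pushing the deadline to February 23, 2013.
None of the other events listed affects the running of the period under the stated rules.

February 23, 2013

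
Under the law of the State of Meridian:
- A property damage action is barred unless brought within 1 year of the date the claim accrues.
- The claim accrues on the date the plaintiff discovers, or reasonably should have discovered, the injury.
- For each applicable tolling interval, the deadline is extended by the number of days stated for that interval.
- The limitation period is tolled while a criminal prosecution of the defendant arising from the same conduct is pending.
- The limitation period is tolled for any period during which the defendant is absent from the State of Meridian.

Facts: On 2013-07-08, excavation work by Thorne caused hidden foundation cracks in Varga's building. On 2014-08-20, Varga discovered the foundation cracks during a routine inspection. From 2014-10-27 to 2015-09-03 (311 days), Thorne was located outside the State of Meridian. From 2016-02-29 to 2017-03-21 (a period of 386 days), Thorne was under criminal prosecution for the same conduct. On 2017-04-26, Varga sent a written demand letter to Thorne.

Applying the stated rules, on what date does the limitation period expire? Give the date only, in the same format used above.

2017-07-17

Under the discovery rule, the claim accrued on 2014-08-20, when Varga discovered the injury — not on the 2013-07-08 date of the underlying act.
Adding the 1 year base period to 2014-08-20 gives a deadline of 2015-08-20, before any tolling.
The defendant's absence from the jurisdiction from 2014-10-27 to 2015-09-03 tolled the period for 311 days, extending the deadline to 2016-06-26.
Because the pending criminal prosecution ran from 2016-02-29 to 2017-03-21, the deadline is extended by 386 days to 2017-07-17.
Nothing else in the chronology tolls or restarts the period.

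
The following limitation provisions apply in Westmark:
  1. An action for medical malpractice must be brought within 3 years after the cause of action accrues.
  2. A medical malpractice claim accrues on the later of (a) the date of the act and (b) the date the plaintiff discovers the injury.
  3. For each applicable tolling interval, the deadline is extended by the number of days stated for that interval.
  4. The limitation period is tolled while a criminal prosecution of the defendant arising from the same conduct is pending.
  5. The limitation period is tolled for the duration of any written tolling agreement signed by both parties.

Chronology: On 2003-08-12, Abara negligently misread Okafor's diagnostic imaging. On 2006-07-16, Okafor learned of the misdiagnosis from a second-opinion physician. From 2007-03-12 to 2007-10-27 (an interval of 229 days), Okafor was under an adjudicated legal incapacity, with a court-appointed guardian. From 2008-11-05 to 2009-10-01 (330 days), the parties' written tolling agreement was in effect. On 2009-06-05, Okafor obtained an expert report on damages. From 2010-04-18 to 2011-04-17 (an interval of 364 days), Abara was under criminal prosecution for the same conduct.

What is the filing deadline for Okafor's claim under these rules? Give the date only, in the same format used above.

Taking the later of the act (2003-08-12) and discovery (2006-07-16), the claim accrued on 2006-07-16.
The untolled deadline — 3 years after 2006-07-16 — is 2009-07-16.
The period was tolled for 330 days by the written tolling agreement (2008-11-05 to 2009-10-01), pushing the deadline to 2010-06-11.
The period was tolled for 364 days by the pending criminal prosecution (2010-04-18 to 2011-04-17), pushing the deadline to 2011-06-10.
Although the plaintiff's incapacity ran from 2007-03-12 to 2007-10-27, the stated rules do not make that a tolling event, so it is disregarded.
Nothing else in the chronology tolls or restarts the period.

2011-06-10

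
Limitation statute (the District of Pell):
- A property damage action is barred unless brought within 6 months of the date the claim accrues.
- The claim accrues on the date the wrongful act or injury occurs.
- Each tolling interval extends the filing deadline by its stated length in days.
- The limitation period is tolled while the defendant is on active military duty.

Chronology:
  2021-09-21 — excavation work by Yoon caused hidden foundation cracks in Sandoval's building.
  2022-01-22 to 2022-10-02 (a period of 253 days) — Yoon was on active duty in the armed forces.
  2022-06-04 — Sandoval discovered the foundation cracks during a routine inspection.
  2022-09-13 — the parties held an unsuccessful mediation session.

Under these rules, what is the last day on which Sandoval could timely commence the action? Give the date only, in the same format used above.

2022-11-29

Accrual is governed by the date of the act, so the period began to run on 2021-09-21; the later discovery on 2022-06-04 is irrelevant under the stated rule.
The untolled deadline — 6 months after 2021-09-21 — is 2022-03-21.
The period was tolled for 253 days by the defendant's active military service (2022-01-22 to 2022-10-02), pushing the deadline to 2022-11-29.
Nothing else in the chronology tolls or restarts the period.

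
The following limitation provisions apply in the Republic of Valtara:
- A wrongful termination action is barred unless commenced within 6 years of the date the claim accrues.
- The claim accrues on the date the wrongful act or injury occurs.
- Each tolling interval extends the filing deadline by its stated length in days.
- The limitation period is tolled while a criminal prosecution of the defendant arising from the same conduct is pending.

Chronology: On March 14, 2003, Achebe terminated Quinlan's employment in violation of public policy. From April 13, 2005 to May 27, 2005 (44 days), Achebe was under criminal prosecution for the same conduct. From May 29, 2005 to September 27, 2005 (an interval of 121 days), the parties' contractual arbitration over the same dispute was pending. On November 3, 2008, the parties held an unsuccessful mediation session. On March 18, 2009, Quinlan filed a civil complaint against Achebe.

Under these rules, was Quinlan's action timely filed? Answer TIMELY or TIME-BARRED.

The claim accrued on March 14, 2003, the date of the act.
Adding the 6 years base period to March 14, 2003 gives a deadline of March 14, 2009, before any tolling.
Because the pending criminal prosecution ran from April 13, 2005 to May 27, 2005, the deadline is extended by 44 days to April 27, 2009.
No stated provision tolls the period for a pending arbitration, so the interval from May 29, 2005 to September 27, 2005 has no effect on the deadline.
The other events in the timeline have no effect on the limitation period under the stated rules.
The March 18, 2009 filing precedes the April 27, 2009 deadline; the claim is timely.

TIMELY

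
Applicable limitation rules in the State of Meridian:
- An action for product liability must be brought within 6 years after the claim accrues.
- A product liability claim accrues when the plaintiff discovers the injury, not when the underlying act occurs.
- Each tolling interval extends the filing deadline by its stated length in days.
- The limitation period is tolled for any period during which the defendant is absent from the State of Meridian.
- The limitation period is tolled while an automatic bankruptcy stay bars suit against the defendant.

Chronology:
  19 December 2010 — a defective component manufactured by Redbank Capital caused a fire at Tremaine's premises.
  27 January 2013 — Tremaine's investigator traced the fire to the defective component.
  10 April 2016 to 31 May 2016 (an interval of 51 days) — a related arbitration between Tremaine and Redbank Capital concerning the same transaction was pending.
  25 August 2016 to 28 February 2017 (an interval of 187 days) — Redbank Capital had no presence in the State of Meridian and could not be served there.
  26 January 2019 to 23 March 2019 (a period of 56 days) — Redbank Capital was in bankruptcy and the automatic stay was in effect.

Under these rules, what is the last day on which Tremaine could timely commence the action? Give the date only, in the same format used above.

27 September 2019

The claim did not accrue until Tremaine discovered the injury on 27 January 2013; the 19 December 2010 act date does not start the clock under the stated rule.
The untolled deadline — 6 years after 27 January 2013 — is 27 January 2019.
Because the defendant's absence from the jurisdiction ran from 25 August 2016 to 28 February 2017, the deadline is extended by 187 days to 2 August 2019.
The automatic bankruptcy stay from 26 January 2019 to 23 March 2019 tolled the period for 56 days, extending the deadline to 27 September 2019.
The pending related arbitration from 10 April 2016 to 31 May 2016 does not toll the period, because no stated rule makes a pending arbitration a tolling event.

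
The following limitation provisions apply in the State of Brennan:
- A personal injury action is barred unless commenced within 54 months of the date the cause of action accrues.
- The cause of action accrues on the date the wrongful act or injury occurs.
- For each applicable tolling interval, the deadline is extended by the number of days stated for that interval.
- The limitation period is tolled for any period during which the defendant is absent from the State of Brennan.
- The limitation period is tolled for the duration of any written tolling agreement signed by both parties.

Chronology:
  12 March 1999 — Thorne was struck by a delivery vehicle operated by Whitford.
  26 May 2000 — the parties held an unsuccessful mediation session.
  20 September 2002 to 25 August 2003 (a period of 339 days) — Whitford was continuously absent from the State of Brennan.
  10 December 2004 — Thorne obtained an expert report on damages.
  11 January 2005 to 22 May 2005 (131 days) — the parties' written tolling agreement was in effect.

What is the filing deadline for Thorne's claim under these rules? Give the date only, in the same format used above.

16 August 2004

The limitation period began to run on 12 March 1999.
54 months from 12 March 1999 is 12 September 2003.
The period was tolled for 339 days by the defendant's absence from the jurisdiction (20 September 2002 to 25 August 2003), pushing the deadline to 16 August 2004.
The written tolling agreement from 11 January 2005 to 22 May 2005 began after the period had already run on 16 August 2004, so it has no tolling effect.
None of the other events listed affects the running of the period under the stated rules.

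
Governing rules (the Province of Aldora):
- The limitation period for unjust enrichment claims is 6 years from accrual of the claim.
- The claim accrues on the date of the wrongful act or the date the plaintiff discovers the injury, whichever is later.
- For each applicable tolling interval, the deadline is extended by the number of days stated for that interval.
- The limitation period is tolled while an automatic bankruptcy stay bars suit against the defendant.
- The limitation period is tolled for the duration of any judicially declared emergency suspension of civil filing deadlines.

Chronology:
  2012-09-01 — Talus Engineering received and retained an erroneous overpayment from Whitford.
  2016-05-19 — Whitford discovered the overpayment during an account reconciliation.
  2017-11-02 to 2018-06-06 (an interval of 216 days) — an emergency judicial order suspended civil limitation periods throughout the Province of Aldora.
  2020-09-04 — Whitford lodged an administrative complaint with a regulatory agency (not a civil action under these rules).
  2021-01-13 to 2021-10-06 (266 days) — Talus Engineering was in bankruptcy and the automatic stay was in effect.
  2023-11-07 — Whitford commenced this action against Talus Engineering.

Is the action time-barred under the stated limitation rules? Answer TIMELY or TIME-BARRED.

TIME-BARRED

Taking the later of the act (2012-09-01) and discovery (2016-05-19), the claim accrued on 2016-05-19.
Adding the 6 years base period to 2016-05-19 gives a deadline of 2022-05-19, before any tolling.
The emergency suspension of filing deadlines from 2017-11-02 to 2018-06-06 tolled the period for 216 days, extending the deadline to 2022-12-21.
The period was tolled for 266 days by the automatic bankruptcy stay (2021-01-13 to 2021-10-06), pushing the deadline to 2023-09-13.
The other events in the timeline have no effect on the limitation period under the stated rules.
Whitford filed on 2023-11-07, after the 2023-09-13 deadline, so the action is time-barred.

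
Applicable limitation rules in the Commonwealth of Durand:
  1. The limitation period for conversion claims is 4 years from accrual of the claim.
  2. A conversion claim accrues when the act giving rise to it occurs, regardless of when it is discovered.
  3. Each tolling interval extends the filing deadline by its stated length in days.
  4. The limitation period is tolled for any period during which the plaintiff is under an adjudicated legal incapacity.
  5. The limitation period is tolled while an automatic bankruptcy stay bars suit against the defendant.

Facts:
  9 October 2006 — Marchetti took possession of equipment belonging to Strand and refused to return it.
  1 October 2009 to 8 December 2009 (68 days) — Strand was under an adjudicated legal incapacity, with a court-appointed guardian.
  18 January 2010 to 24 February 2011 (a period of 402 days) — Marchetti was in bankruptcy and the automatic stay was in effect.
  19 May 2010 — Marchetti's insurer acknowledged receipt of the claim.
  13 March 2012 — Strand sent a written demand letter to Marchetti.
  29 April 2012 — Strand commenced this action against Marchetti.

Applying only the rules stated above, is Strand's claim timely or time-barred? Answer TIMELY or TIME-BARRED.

The limitation period began to run on 9 October 2006.
4 years from 9 October 2006 is 9 October 2010.
The plaintiff's legal incapacity from 1 October 2009 to 8 December 2009 tolled the period for 68 days, extending the deadline to 16 December 2010.
The automatic bankruptcy stay from 18 January 2010 to 24 February 2011 tolled the period for 402 days, extending the deadline to 22 January 2012.
The other events in the timeline have no effect on the limitation period under the stated rules.
Filing on 29 April 2012 missed the 22 January 2012 deadline — the action is time-barred.

TIME-BARRED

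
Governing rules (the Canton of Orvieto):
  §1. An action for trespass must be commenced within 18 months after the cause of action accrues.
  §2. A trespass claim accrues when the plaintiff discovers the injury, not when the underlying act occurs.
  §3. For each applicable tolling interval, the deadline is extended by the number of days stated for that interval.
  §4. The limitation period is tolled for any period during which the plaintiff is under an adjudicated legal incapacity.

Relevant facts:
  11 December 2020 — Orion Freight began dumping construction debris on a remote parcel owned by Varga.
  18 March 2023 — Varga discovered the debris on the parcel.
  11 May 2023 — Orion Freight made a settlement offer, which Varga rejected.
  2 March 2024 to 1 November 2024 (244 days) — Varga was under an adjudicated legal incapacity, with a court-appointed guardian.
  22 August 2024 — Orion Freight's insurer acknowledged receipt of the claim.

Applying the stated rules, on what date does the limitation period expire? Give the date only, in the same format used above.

The claim did not accrue until Varga discovered the injury on 18 March 2023; the 11 December 2020 act date does not start the clock under the stated rule.
The untolled deadline — 18 months after 18 March 2023 — is 18 September 2024.
The plaintiff's legal incapacity from 2 March 2024 to 1 November 2024 tolled the period for 244 days, extending the deadline to 20 May 2025.
The other events in the timeline have no effect on the limitation period under the stated rules.

20 May 2025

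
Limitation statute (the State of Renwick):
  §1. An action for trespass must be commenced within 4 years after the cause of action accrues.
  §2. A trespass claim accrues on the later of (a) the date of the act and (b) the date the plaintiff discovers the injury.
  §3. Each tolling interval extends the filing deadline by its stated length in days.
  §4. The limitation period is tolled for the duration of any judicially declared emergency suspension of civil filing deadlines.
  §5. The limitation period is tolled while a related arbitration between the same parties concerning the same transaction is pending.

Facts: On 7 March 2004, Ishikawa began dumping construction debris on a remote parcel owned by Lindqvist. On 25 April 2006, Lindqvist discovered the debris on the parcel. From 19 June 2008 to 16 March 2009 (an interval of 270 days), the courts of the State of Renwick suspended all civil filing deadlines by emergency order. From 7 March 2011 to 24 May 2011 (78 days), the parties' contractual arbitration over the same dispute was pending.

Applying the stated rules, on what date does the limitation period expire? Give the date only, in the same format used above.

The claim accrued on 25 April 2006 — the later of the 7 March 2004 act and the 25 April 2006 discovery.
4 years from 25 April 2006 is 25 April 2010.
The emergency suspension of filing deadlines from 19 June 2008 to 16 March 2009 tolled the period for 270 days, extending the deadline to 20 January 2011.
The pending related arbitration from 7 March 2011 to 24 May 2011 began after the period had already run on 20 January 2011, so it has no tolling effect.

20 January 2011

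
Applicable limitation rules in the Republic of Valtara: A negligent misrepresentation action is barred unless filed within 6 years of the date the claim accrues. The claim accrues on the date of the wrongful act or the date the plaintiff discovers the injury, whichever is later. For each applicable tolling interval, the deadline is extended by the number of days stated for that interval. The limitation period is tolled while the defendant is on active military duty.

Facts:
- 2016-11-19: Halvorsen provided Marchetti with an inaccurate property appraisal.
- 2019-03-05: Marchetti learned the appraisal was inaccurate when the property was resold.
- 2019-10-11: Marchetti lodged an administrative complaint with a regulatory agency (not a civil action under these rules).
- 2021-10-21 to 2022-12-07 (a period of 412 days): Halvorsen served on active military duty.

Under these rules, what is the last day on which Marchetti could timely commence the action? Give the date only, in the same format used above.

Because discovery on 2019-03-05 post-dates the 2016-11-19 act, accrual under the later-of rule falls on 2019-03-05.
The untolled deadline — 6 years after 2019-03-05 — is 2025-03-05.
The period was tolled for 412 days by the defendant's active military service (2021-10-21 to 2022-12-07), pushing the deadline to 2026-04-21.
The other events in the timeline have no effect on the limitation period under the stated rules.

2026-04-21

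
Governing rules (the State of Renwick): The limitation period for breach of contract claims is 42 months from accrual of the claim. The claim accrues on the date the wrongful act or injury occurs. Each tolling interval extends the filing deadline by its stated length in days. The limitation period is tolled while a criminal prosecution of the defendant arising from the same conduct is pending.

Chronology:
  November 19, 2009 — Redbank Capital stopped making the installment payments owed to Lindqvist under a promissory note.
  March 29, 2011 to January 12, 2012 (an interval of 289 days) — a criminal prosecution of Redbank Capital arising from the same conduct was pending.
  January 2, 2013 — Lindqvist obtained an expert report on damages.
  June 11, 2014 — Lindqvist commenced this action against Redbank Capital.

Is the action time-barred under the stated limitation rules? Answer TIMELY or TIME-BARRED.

The limitation period began to run on November 19, 2009.
Adding the 42 months base period to November 19, 2009 gives a deadline of May 19, 2013, before any tolling.
The pending criminal prosecution from March 29, 2011 to January 12, 2012 tolled the period for 289 days, extending the deadline to March 4, 2014.
The other events in the timeline have no effect on the limitation period under the stated rules.
Filing on June 11, 2014 missed the March 4, 2014 deadline — the action is time-barred.

TIME-BARRED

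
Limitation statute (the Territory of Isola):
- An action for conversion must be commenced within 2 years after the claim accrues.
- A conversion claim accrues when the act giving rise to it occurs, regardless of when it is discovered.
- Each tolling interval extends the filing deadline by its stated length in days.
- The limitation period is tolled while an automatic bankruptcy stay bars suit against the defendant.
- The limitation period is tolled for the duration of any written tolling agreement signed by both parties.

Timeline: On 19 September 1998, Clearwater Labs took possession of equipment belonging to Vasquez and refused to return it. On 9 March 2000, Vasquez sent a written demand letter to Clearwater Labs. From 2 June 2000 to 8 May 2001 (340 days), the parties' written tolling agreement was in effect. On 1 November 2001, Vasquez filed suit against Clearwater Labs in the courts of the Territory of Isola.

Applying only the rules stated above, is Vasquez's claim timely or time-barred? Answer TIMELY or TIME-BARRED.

TIME-BARRED

The claim accrued on 19 September 1998, the date of the act.
2 years from 19 September 1998 is 19 September 2000.
The period was tolled for 340 days by the written tolling agreement (2 June 2000 to 8 May 2001), pushing the deadline to 25 August 2001.
None of the other events listed affects the running of the period under the stated rules.
Vasquez filed on 1 November 2001, after the 25 August 2001 deadline, so the action is time-barred.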